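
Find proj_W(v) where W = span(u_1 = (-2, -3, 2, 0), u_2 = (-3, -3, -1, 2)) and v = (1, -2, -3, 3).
proj_W(v) = (-143/111, -14/37, -317/111, 230/111)

Set up U = [u_1 | ... | u_2] ∈ R^(4×2). The projector onto W = col(U) is P = U (U^T U)^(-1) U^T.
Compute U^T U =
  [17, 13]
  [13, 23],
and U^T v = (-2, 12).
Solve U^T U · c = U^T v for the coefficients: c = (-101/111, 115/111). The projection is proj_W(v) = U c.
Check: (v - proj_W(v)) · u_1 = 0  (should be 0).
Check: (v - proj_W(v)) · u_2 = 0  (should be 0).
Result: proj_W(v) = (-143/111, -14/37, -317/111, 230/111).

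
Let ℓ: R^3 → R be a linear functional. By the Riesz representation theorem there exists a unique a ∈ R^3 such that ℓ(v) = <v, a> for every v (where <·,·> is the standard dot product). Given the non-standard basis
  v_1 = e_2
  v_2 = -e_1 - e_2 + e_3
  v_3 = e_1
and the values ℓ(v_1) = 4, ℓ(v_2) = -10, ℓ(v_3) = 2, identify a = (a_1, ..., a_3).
a = (2, 4, -4)

Write a = (a_1, ..., a_3) in the standard basis. For each basis vector v_i, ℓ(v_i) = <v_i, a> is a linear equation in the a_j's. Collect the n equations into a matrix system V a = ℓ, where row i of V is v_i (expressed in the standard basis). Since V is invertible (lower-triangular with 1s on the diagonal, up to permutation), solve by back-substitution:
  V =
[[0, 1, 0],
 [-1, -1, 1],
 [1, 0, 0]]
  V a = (4, -10, 2)
Solving gives a = (2, 4, -4).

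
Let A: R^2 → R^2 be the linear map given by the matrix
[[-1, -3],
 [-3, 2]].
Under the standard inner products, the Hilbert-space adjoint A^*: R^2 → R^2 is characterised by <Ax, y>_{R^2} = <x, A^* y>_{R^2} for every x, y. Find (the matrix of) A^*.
A^* = A^T =
[[-1, -3],
 [-3, 2]]

For real matrices with standard dot products, the defining identity <Ax, y> = <x, A^* y> gives (Ax)^T y = x^T (A^*) y, i.e. x^T A^T y = x^T (A^*) y. Since this holds for all x, y, we must have A^* = A^T. Therefore
A^* =
[[-1, -3],
 [-3, 2]].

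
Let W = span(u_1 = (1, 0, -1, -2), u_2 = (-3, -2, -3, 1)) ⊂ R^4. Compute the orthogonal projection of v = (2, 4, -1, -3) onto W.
proj_W(v) = (377/134, 66/67, 19/134, -212/67)

Set up U = [u_1 | ... | u_2] ∈ R^(4×2). The projector onto W = col(U) is P = U (U^T U)^(-1) U^T.
Compute U^T U =
  [6, -2]
  [-2, 23],
and U^T v = (9, -14).
Solve U^T U · c = U^T v for the coefficients: c = (179/134, -33/67). The projection is proj_W(v) = U c.
Check: (v - proj_W(v)) · u_1 = 0  (should be 0).
Check: (v - proj_W(v)) · u_2 = 0  (should be 0).
Result: proj_W(v) = (377/134, 66/67, 19/134, -212/67).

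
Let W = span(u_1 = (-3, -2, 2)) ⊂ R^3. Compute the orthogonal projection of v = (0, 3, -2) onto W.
proj_W(v) = (30/17, 20/17, -20/17)

Set up U = [u_1 | ... | u_1] ∈ R^(3×1). The projector onto W = col(U) is P = U (U^T U)^(-1) U^T.
Compute U^T U =
  [17],
and U^T v = (-10).
Solve U^T U · c = U^T v for the coefficients: c = (-10/17). The projection is proj_W(v) = U c.
Check: (v - proj_W(v)) · u_1 = 0  (should be 0).
Result: proj_W(v) = (30/17, 20/17, -20/17).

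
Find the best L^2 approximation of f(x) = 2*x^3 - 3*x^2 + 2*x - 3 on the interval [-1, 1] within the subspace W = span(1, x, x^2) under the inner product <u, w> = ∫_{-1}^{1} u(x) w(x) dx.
g(x) = -3*x^2 + 16*x/5 - 3

The best approximation g ∈ W is the orthogonal projection of f onto W. Writing g = a_0 + a_1 x + a_2 x^2, the coefficients solve the normal equations G · a = b where
  G_{ij} = <φ_i, φ_j> and b_i = <f, φ_i>, with φ_0 = 1, φ_1 = x, φ_2 = x^2.
G =
  [2, 0, 2/3]
  [0, 2/3, 0]
  [2/3, 0, 2/5],
b = (-8, 32/15, -16/5).
Solving gives a_0 = -3, a_1 = 16/5, a_2 = -3, so
  g(x) = -3*x^2 + 16*x/5 - 3.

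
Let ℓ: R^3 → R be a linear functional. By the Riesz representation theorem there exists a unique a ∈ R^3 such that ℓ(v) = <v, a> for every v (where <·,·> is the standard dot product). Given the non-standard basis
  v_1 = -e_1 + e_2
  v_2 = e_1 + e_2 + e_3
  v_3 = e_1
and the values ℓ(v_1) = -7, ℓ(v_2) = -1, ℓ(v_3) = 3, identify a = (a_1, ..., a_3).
a = (3, -4, 0)

Write a = (a_1, ..., a_3) in the standard basis. For each basis vector v_i, ℓ(v_i) = <v_i, a> is a linear equation in the a_j's. Collect the n equations into a matrix system V a = ℓ, where row i of V is v_i (expressed in the standard basis). Since V is invertible (lower-triangular with 1s on the diagonal, up to permutation), solve by back-substitution:
  V =
[[-1, 1, 0],
 [1, 1, 1],
 [1, 0, 0]]
  V a = (-7, -1, 3)
Solving gives a = (3, -4, 0).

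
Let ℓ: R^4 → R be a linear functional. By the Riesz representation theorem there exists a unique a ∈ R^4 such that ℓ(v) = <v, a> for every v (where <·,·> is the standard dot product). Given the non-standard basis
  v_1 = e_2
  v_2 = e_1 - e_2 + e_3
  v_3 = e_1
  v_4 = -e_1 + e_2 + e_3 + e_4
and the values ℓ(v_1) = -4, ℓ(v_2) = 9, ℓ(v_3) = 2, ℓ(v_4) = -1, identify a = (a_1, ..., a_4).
a = (2, -4, 3, 2)

Write a = (a_1, ..., a_4) in the standard basis. For each basis vector v_i, ℓ(v_i) = <v_i, a> is a linear equation in the a_j's. Collect the n equations into a matrix system V a = ℓ, where row i of V is v_i (expressed in the standard basis). Since V is invertible (lower-triangular with 1s on the diagonal, up to permutation), solve by back-substitution:
  V =
[[0, 1, 0, 0],
 [1, -1, 1, 0],
 [1, 0, 0, 0],
 [-1, 1, 1, 1]]
  V a = (-4, 9, 2, -1)
Solving gives a = (2, -4, 3, 2).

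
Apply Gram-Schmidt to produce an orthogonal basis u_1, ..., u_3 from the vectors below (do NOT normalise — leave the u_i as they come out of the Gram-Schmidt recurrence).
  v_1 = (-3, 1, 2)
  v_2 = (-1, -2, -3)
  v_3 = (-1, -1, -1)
Orthogonal basis:
  u_1 = (-3, 1, 2)
  u_2 = (-29/14, -23/14, -16/7)
  u_3 = (1/57, -11/57, 7/57)

Apply the Gram-Schmidt recurrence
  u_1 = v_1
  u_i = v_i − Σ_{j<i} ((v_i · u_j) / (u_j · u_j)) · u_j.

Step by step this gives:
  u_1 = (-3, 1, 2)
  u_2 = (-29/14, -23/14, -16/7)
  u_3 = (1/57, -11/57, 7/57)

Orthogonality check:
  u_2 · u_1 = 0 (should be 0)
  u_3 · u_1 = 0 (should be 0)
  u_3 · u_2 = 0 (should be 0)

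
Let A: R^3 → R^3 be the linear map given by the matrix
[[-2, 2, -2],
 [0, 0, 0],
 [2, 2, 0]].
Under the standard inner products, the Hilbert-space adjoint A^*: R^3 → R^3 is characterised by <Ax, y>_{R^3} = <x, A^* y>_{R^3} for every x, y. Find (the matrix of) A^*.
A^* = A^T =
[[-2, 0, 2],
 [2, 0, 2],
 [-2, 0, 0]]

For real matrices with standard dot products, the defining identity <Ax, y> = <x, A^* y> gives (Ax)^T y = x^T (A^*) y, i.e. x^T A^T y = x^T (A^*) y. Since this holds for all x, y, we must have A^* = A^T. Therefore
A^* =
[[-2, 0, 2],
 [2, 0, 2],
 [-2, 0, 0]].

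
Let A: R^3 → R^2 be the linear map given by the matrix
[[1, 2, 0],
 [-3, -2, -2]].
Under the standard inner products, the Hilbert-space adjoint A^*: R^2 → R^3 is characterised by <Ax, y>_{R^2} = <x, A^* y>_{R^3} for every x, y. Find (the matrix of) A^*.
A^* = A^T =
[[1, -3],
 [2, -2],
 [0, -2]]

For real matrices with standard dot products, the defining identity <Ax, y> = <x, A^* y> gives (Ax)^T y = x^T (A^*) y, i.e. x^T A^T y = x^T (A^*) y. Since this holds for all x, y, we must have A^* = A^T. Therefore
A^* =
[[1, -3],
 [2, -2],
 [0, -2]].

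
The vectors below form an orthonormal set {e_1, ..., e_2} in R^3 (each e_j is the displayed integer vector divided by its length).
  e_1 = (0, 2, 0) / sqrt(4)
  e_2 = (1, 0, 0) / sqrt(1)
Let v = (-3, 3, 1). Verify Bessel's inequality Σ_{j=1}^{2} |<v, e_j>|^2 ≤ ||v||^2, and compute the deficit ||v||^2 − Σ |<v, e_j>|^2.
Σ |<v, e_j>|^2 = 18; ||v||^2 = 19; deficit = 1

Write each e_j = u_j / sqrt(<u_j, u_j>) where u_j is the displayed integer vector. Then <v, e_j> = <v, u_j> / sqrt(<u_j, u_j>), so |<v, e_j>|^2 = <v, u_j>^2 / <u_j, u_j>.
Coefficients: <v, e_1> = 6/sqrt(4), <v, e_2> = -3/sqrt(1).
Square and sum: Σ |<v, e_j>|^2 = 18.
Compute ||v||^2 = v·v = 19.
Deficit = 19 − 18 = 1 ≥ 0, confirming Bessel's inequality. (The deficit equals ||v − Σ <v,e_j> e_j||^2, the squared distance from v to span{e_j}.)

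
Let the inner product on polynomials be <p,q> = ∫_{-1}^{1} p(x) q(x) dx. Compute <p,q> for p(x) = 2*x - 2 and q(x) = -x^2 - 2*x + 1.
<p,q> = -16/3

Expand the product: p(x)·q(x) = -2*x^3 - 2*x^2 + 6*x - 2.
∫_{-1}^{1} of each monomial x^k gives [2/(k+1) if k even, 0 if k odd]. Integrating term-by-term (or equivalently evaluating the antiderivative F(x) = -x^4/2 - 2*x^3/3 + 3*x^2 - 2*x at the endpoints):
  F(1) − F(−1) = -1/6 − (31/6) = -16/3.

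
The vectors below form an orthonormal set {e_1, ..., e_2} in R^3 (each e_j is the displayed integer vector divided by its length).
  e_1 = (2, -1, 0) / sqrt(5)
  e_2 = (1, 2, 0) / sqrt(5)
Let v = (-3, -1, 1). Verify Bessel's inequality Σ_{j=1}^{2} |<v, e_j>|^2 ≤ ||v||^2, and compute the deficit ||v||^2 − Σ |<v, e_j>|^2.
Σ |<v, e_j>|^2 = 10; ||v||^2 = 11; deficit = 1

Write each e_j = u_j / sqrt(<u_j, u_j>) where u_j is the displayed integer vector. Then <v, e_j> = <v, u_j> / sqrt(<u_j, u_j>), so |<v, e_j>|^2 = <v, u_j>^2 / <u_j, u_j>.
Coefficients: <v, e_1> = -5/sqrt(5), <v, e_2> = -5/sqrt(5).
Square and sum: Σ |<v, e_j>|^2 = 10.
Compute ||v||^2 = v·v = 11.
Deficit = 11 − 10 = 1 ≥ 0, confirming Bessel's inequality. (The deficit equals ||v − Σ <v,e_j> e_j||^2, the squared distance from v to span{e_j}.)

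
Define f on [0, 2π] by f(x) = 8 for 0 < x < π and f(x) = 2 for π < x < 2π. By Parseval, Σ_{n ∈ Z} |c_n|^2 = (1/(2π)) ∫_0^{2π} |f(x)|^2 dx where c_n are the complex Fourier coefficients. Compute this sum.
Σ |c_n|^2 = 34

Parseval equates the L^2 energy of f (normalised by 1/(2π)) with the ℓ^2 sum of its Fourier coefficients: (1/(2π)) ∫_0^{2π} |f|^2 = Σ |c_n|^2.
Compute the left side: (1/(2π)) [∫_0^π 8^2 dx + ∫_π^{2π} 2^2 dx] = (1/(2π)) · (64π + 4π) = (64 + 4)/2 = 34.
So Σ_{n ∈ Z} |c_n|^2 = 34.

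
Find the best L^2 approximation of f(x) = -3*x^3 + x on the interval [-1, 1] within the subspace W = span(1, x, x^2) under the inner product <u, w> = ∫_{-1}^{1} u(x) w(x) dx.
g(x) = -4*x/5

The best approximation g ∈ W is the orthogonal projection of f onto W. Writing g = a_0 + a_1 x + a_2 x^2, the coefficients solve the normal equations G · a = b where
  G_{ij} = <φ_i, φ_j> and b_i = <f, φ_i>, with φ_0 = 1, φ_1 = x, φ_2 = x^2.
G =
  [2, 0, 2/3]
  [0, 2/3, 0]
  [2/3, 0, 2/5],
b = (0, -8/15, 0).
Solving gives a_0 = 0, a_1 = -4/5, a_2 = 0, so
  g(x) = -4*x/5.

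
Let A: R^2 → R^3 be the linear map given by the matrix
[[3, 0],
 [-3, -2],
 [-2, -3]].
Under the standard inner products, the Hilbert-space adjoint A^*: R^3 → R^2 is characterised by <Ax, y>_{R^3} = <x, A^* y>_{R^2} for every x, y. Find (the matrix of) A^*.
A^* = A^T =
[[3, -3, -2],
 [0, -2, -3]]

For real matrices with standard dot products, the defining identity <Ax, y> = <x, A^* y> gives (Ax)^T y = x^T (A^*) y, i.e. x^T A^T y = x^T (A^*) y. Since this holds for all x, y, we must have A^* = A^T. Therefore
A^* =
[[3, -3, -2],
 [0, -2, -3]].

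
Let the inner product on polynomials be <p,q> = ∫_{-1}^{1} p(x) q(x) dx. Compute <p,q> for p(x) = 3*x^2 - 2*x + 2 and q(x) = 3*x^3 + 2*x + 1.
<p,q> = 14/15

Expand the product: p(x)·q(x) = 9*x^5 - 6*x^4 + 12*x^3 - x^2 + 2*x + 2.
∫_{-1}^{1} of each monomial x^k gives [2/(k+1) if k even, 0 if k odd]. Integrating term-by-term (or equivalently evaluating the antiderivative F(x) = 3*x^6/2 - 6*x^5/5 + 3*x^4 - x^3/3 + x^2 + 2*x at the endpoints):
  F(1) − F(−1) = 179/30 − (151/30) = 14/15.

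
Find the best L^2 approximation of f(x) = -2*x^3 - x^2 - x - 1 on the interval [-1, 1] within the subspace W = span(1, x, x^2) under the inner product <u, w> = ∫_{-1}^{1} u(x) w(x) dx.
g(x) = -x^2 - 11*x/5 - 1

The best approximation g ∈ W is the orthogonal projection of f onto W. Writing g = a_0 + a_1 x + a_2 x^2, the coefficients solve the normal equations G · a = b where
  G_{ij} = <φ_i, φ_j> and b_i = <f, φ_i>, with φ_0 = 1, φ_1 = x, φ_2 = x^2.
G =
  [2, 0, 2/3]
  [0, 2/3, 0]
  [2/3, 0, 2/5],
b = (-8/3, -22/15, -16/15).
Solving gives a_0 = -1, a_1 = -11/5, a_2 = -1, so
  g(x) = -x^2 - 11*x/5 - 1.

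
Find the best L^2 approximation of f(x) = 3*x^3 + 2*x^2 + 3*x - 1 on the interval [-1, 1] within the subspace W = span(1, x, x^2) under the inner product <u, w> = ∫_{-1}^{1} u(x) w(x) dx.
g(x) = 2*x^2 + 24*x/5 - 1

The best approximation g ∈ W is the orthogonal projection of f onto W. Writing g = a_0 + a_1 x + a_2 x^2, the coefficients solve the normal equations G · a = b where
  G_{ij} = <φ_i, φ_j> and b_i = <f, φ_i>, with φ_0 = 1, φ_1 = x, φ_2 = x^2.
G =
  [2, 0, 2/3]
  [0, 2/3, 0]
  [2/3, 0, 2/5],
b = (-2/3, 16/5, 2/15).
Solving gives a_0 = -1, a_1 = 24/5, a_2 = 2, so
  g(x) = 2*x^2 + 24*x/5 - 1.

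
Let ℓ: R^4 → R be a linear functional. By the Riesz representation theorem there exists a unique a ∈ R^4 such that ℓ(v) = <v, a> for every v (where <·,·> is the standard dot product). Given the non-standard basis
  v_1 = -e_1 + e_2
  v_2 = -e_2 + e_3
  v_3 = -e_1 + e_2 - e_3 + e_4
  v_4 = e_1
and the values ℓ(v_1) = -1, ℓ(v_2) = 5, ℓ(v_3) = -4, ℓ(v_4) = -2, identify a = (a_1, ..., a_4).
a = (-2, -3, 2, -1)

Write a = (a_1, ..., a_4) in the standard basis. For each basis vector v_i, ℓ(v_i) = <v_i, a> is a linear equation in the a_j's. Collect the n equations into a matrix system V a = ℓ, where row i of V is v_i (expressed in the standard basis). Since V is invertible (lower-triangular with 1s on the diagonal, up to permutation), solve by back-substitution:
  V =
[[-1, 1, 0, 0],
 [0, -1, 1, 0],
 [-1, 1, -1, 1],
 [1, 0, 0, 0]]
  V a = (-1, 5, -4, -2)
Solving gives a = (-2, -3, 2, -1).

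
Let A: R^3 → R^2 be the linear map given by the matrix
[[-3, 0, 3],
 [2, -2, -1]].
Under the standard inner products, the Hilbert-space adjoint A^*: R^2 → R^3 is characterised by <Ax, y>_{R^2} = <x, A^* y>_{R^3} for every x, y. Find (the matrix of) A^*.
A^* = A^T =
[[-3, 2],
 [0, -2],
 [3, -1]]

For real matrices with standard dot products, the defining identity <Ax, y> = <x, A^* y> gives (Ax)^T y = x^T (A^*) y, i.e. x^T A^T y = x^T (A^*) y. Since this holds for all x, y, we must have A^* = A^T. Therefore
A^* =
[[-3, 2],
 [0, -2],
 [3, -1]].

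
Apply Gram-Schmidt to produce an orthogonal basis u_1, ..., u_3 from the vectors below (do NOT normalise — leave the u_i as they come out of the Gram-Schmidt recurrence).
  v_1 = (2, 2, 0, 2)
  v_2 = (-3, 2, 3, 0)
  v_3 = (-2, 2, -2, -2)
Orthogonal basis:
  u_1 = (2, 2, 0, 2)
  u_2 = (-8/3, 7/3, 3, 1/3)
  u_3 = (-12/13, 30/13, -32/13, -18/13)

Apply the Gram-Schmidt recurrence
  u_1 = v_1
  u_i = v_i − Σ_{j<i} ((v_i · u_j) / (u_j · u_j)) · u_j.

Step by step this gives:
  u_1 = (2, 2, 0, 2)
  u_2 = (-8/3, 7/3, 3, 1/3)
  u_3 = (-12/13, 30/13, -32/13, -18/13)

Orthogonality check:
  u_2 · u_1 = 0 (should be 0)
  u_3 · u_1 = 0 (should be 0)
  u_3 · u_2 = 0 (should be 0)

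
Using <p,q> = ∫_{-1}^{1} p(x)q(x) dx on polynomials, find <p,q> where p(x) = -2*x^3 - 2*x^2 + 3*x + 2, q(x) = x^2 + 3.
<p,q> = 128/15

Expand the product: p(x)·q(x) = -2*x^5 - 2*x^4 - 3*x^3 - 4*x^2 + 9*x + 6.
∫_{-1}^{1} of each monomial x^k gives [2/(k+1) if k even, 0 if k odd]. Integrating term-by-term (or equivalently evaluating the antiderivative F(x) = -x^6/3 - 2*x^5/5 - 3*x^4/4 - 4*x^3/3 + 9*x^2/2 + 6*x at the endpoints):
  F(1) − F(−1) = 461/60 − (-17/20) = 128/15.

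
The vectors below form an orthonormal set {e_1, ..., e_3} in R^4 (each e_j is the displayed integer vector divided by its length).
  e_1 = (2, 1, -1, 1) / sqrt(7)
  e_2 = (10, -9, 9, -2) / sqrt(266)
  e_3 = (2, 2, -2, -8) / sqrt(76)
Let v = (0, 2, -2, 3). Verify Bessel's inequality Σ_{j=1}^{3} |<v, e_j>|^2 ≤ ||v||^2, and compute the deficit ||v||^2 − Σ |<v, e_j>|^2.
Σ |<v, e_j>|^2 = 17; ||v||^2 = 17; deficit = 0

Write each e_j = u_j / sqrt(<u_j, u_j>) where u_j is the displayed integer vector. Then <v, e_j> = <v, u_j> / sqrt(<u_j, u_j>), so |<v, e_j>|^2 = <v, u_j>^2 / <u_j, u_j>.
Coefficients: <v, e_1> = 7/sqrt(7), <v, e_2> = -42/sqrt(266), <v, e_3> = -16/sqrt(76).
Square and sum: Σ |<v, e_j>|^2 = 17.
Compute ||v||^2 = v·v = 17.
Deficit = 17 − 17 = 0 ≥ 0, confirming Bessel's inequality. (The deficit equals ||v − Σ <v,e_j> e_j||^2, the squared distance from v to span{e_j}.)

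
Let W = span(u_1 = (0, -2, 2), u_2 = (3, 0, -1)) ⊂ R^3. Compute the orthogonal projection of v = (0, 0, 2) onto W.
proj_W(v) = (-6/19, -18/19, 20/19)

Set up U = [u_1 | ... | u_2] ∈ R^(3×2). The projector onto W = col(U) is P = U (U^T U)^(-1) U^T.
Compute U^T U =
  [8, -2]
  [-2, 10],
and U^T v = (4, -2).
Solve U^T U · c = U^T v for the coefficients: c = (9/19, -2/19). The projection is proj_W(v) = U c.
Check: (v - proj_W(v)) · u_1 = 0  (should be 0).
Check: (v - proj_W(v)) · u_2 = 0  (should be 0).
Result: proj_W(v) = (-6/19, -18/19, 20/19).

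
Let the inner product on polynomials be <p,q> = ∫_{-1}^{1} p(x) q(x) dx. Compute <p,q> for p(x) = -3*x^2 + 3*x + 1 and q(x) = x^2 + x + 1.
<p,q> = 22/15

Expand the product: p(x)·q(x) = -3*x^4 + x^2 + 4*x + 1.
∫_{-1}^{1} of each monomial x^k gives [2/(k+1) if k even, 0 if k odd]. Integrating term-by-term (or equivalently evaluating the antiderivative F(x) = -3*x^5/5 + x^3/3 + 2*x^2 + x at the endpoints):
  F(1) − F(−1) = 41/15 − (19/15) = 22/15.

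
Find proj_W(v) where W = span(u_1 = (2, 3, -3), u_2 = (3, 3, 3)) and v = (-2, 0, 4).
proj_W(v) = (-14/31, -40/31, 116/31)

Set up U = [u_1 | ... | u_2] ∈ R^(3×2). The projector onto W = col(U) is P = U (U^T U)^(-1) U^T.
Compute U^T U =
  [22, 6]
  [6, 27],
and U^T v = (-16, 6).
Solve U^T U · c = U^T v for the coefficients: c = (-26/31, 38/93). The projection is proj_W(v) = U c.
Check: (v - proj_W(v)) · u_1 = 0  (should be 0).
Check: (v - proj_W(v)) · u_2 = 0  (should be 0).
Result: proj_W(v) = (-14/31, -40/31, 116/31).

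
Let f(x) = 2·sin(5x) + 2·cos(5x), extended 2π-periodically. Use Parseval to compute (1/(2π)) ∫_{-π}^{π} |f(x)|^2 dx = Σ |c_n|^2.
Σ |c_n|^2 = 4

Expand |f|^2 and use orthogonality of {sin(nx), cos(mx)} on [-π, π]:
  ∫_{-π}^{π} sin(nx)^2 dx = π, ∫ cos(mx)^2 dx = π, and cross terms integrate to 0.
So ∫_{-π}^{π} f(x)^2 dx = 2^2 · π + 2^2 · π = (4 + 4)π.
Divide by 2π: (4 + 4)/2 = 4.
By Parseval, this equals Σ |c_n|^2.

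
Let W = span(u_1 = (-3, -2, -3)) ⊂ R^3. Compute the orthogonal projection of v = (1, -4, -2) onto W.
proj_W(v) = (-3/2, -1, -3/2)

Set up U = [u_1 | ... | u_1] ∈ R^(3×1). The projector onto W = col(U) is P = U (U^T U)^(-1) U^T.
Compute U^T U =
  [22],
and U^T v = (11).
Solve U^T U · c = U^T v for the coefficients: c = (1/2). The projection is proj_W(v) = U c.
Check: (v - proj_W(v)) · u_1 = 0  (should be 0).
Result: proj_W(v) = (-3/2, -1, -3/2).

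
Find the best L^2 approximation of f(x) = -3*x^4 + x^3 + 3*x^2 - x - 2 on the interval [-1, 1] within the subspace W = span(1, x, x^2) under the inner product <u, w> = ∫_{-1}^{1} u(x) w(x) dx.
g(x) = 3*x^2/7 - 2*x/5 - 61/35

The best approximation g ∈ W is the orthogonal projection of f onto W. Writing g = a_0 + a_1 x + a_2 x^2, the coefficients solve the normal equations G · a = b where
  G_{ij} = <φ_i, φ_j> and b_i = <f, φ_i>, with φ_0 = 1, φ_1 = x, φ_2 = x^2.
G =
  [2, 0, 2/3]
  [0, 2/3, 0]
  [2/3, 0, 2/5],
b = (-16/5, -4/15, -104/105).
Solving gives a_0 = -61/35, a_1 = -2/5, a_2 = 3/7, so
  g(x) = 3*x^2/7 - 2*x/5 - 61/35.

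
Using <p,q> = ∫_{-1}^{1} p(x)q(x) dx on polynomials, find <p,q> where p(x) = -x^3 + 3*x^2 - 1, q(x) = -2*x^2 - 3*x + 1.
<p,q> = 2/15

Expand the product: p(x)·q(x) = 2*x^5 - 3*x^4 - 10*x^3 + 5*x^2 + 3*x - 1.
∫_{-1}^{1} of each monomial x^k gives [2/(k+1) if k even, 0 if k odd]. Integrating term-by-term (or equivalently evaluating the antiderivative F(x) = x^6/3 - 3*x^5/5 - 5*x^4/2 + 5*x^3/3 + 3*x^2/2 - x at the endpoints):
  F(1) − F(−1) = -3/5 − (-11/15) = 2/15.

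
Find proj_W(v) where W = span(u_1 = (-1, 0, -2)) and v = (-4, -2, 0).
proj_W(v) = (-4/5, 0, -8/5)

Set up U = [u_1 | ... | u_1] ∈ R^(3×1). The projector onto W = col(U) is P = U (U^T U)^(-1) U^T.
Compute U^T U =
  [5],
and U^T v = (4).
Solve U^T U · c = U^T v for the coefficients: c = (4/5). The projection is proj_W(v) = U c.
Check: (v - proj_W(v)) · u_1 = 0  (should be 0).
Result: proj_W(v) = (-4/5, 0, -8/5).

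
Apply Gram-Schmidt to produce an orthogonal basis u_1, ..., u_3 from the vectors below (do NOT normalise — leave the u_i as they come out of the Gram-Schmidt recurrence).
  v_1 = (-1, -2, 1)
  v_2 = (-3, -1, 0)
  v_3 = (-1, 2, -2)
Orthogonal basis:
  u_1 = (-1, -2, 1)
  u_2 = (-13/6, 2/3, -5/6)
  u_3 = (3/35, -9/35, -3/7)

Apply the Gram-Schmidt recurrence
  u_1 = v_1
  u_i = v_i − Σ_{j<i} ((v_i · u_j) / (u_j · u_j)) · u_j.

Step by step this gives:
  u_1 = (-1, -2, 1)
  u_2 = (-13/6, 2/3, -5/6)
  u_3 = (3/35, -9/35, -3/7)

Orthogonality check:
  u_2 · u_1 = 0 (should be 0)
  u_3 · u_1 = 0 (should be 0)
  u_3 · u_2 = 0 (should be 0)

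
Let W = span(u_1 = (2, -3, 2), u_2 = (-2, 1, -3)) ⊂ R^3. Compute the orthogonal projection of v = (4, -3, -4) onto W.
proj_W(v) = (10/69, -283/69, -124/69)

Set up U = [u_1 | ... | u_2] ∈ R^(3×2). The projector onto W = col(U) is P = U (U^T U)^(-1) U^T.
Compute U^T U =
  [17, -13]
  [-13, 14],
and U^T v = (9, 1).
Solve U^T U · c = U^T v for the coefficients: c = (139/69, 134/69). The projection is proj_W(v) = U c.
Check: (v - proj_W(v)) · u_1 = 0  (should be 0).
Check: (v - proj_W(v)) · u_2 = 0  (should be 0).
Result: proj_W(v) = (10/69, -283/69, -124/69).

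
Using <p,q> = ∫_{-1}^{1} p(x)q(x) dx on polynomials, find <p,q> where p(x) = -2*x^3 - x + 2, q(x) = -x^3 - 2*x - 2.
<p,q> = -86/21

Expand the product: p(x)·q(x) = 2*x^6 + 5*x^4 + 2*x^3 + 2*x^2 - 2*x - 4.
∫_{-1}^{1} of each monomial x^k gives [2/(k+1) if k even, 0 if k odd]. Integrating term-by-term (or equivalently evaluating the antiderivative F(x) = 2*x^7/7 + x^5 + x^4/2 + 2*x^3/3 - x^2 - 4*x at the endpoints):
  F(1) − F(−1) = -107/42 − (65/42) = -86/21.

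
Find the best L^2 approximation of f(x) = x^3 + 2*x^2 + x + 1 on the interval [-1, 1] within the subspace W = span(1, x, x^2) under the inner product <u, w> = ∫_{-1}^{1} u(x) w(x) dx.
g(x) = 2*x^2 + 8*x/5 + 1

The best approximation g ∈ W is the orthogonal projection of f onto W. Writing g = a_0 + a_1 x + a_2 x^2, the coefficients solve the normal equations G · a = b where
  G_{ij} = <φ_i, φ_j> and b_i = <f, φ_i>, with φ_0 = 1, φ_1 = x, φ_2 = x^2.
G =
  [2, 0, 2/3]
  [0, 2/3, 0]
  [2/3, 0, 2/5],
b = (10/3, 16/15, 22/15).
Solving gives a_0 = 1, a_1 = 8/5, a_2 = 2, so
  g(x) = 2*x^2 + 8*x/5 + 1.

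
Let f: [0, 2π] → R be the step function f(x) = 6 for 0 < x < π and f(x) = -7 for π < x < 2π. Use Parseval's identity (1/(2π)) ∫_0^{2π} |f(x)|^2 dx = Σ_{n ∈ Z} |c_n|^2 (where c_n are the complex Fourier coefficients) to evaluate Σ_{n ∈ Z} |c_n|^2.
Σ |c_n|^2 = 85/2

Parseval equates the L^2 energy of f (normalised by 1/(2π)) with the ℓ^2 sum of its Fourier coefficients: (1/(2π)) ∫_0^{2π} |f|^2 = Σ |c_n|^2.
Compute the left side: (1/(2π)) [∫_0^π 6^2 dx + ∫_π^{2π} (-7)^2 dx] = (1/(2π)) · (36π + 49π) = (36 + 49)/2 = 85/2.
So Σ_{n ∈ Z} |c_n|^2 = 85/2.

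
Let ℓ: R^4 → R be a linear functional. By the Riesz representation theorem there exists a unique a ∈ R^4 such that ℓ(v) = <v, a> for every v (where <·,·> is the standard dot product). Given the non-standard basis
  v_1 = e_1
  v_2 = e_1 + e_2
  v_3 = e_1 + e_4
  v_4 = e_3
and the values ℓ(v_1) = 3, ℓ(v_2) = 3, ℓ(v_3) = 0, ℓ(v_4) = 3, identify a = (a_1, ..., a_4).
a = (3, 0, 3, -3)

Write a = (a_1, ..., a_4) in the standard basis. For each basis vector v_i, ℓ(v_i) = <v_i, a> is a linear equation in the a_j's. Collect the n equations into a matrix system V a = ℓ, where row i of V is v_i (expressed in the standard basis). Since V is invertible (lower-triangular with 1s on the diagonal, up to permutation), solve by back-substitution:
  V =
[[1, 0, 0, 0],
 [1, 1, 0, 0],
 [1, 0, 0, 1],
 [0, 0, 1, 0]]
  V a = (3, 3, 0, 3)
Solving gives a = (3, 0, 3, -3).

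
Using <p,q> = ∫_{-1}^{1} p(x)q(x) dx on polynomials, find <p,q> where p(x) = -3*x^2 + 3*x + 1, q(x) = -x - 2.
<p,q> = -2

Expand the product: p(x)·q(x) = 3*x^3 + 3*x^2 - 7*x - 2.
∫_{-1}^{1} of each monomial x^k gives [2/(k+1) if k even, 0 if k odd]. Integrating term-by-term (or equivalently evaluating the antiderivative F(x) = 3*x^4/4 + x^3 - 7*x^2/2 - 2*x at the endpoints):
  F(1) − F(−1) = -15/4 − (-7/4) = -2.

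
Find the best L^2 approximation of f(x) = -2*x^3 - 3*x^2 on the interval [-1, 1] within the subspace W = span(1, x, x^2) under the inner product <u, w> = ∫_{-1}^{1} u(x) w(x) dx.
g(x) = -3*x^2 - 6*x/5

The best approximation g ∈ W is the orthogonal projection of f onto W. Writing g = a_0 + a_1 x + a_2 x^2, the coefficients solve the normal equations G · a = b where
  G_{ij} = <φ_i, φ_j> and b_i = <f, φ_i>, with φ_0 = 1, φ_1 = x, φ_2 = x^2.
G =
  [2, 0, 2/3]
  [0, 2/3, 0]
  [2/3, 0, 2/5],
b = (-2, -4/5, -6/5).
Solving gives a_0 = 0, a_1 = -6/5, a_2 = -3, so
  g(x) = -3*x^2 - 6*x/5.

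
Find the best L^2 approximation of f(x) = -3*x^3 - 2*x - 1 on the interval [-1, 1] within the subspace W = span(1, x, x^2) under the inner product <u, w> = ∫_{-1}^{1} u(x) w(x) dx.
g(x) = -19*x/5 - 1

The best approximation g ∈ W is the orthogonal projection of f onto W. Writing g = a_0 + a_1 x + a_2 x^2, the coefficients solve the normal equations G · a = b where
  G_{ij} = <φ_i, φ_j> and b_i = <f, φ_i>, with φ_0 = 1, φ_1 = x, φ_2 = x^2.
G =
  [2, 0, 2/3]
  [0, 2/3, 0]
  [2/3, 0, 2/5],
b = (-2, -38/15, -2/3).
Solving gives a_0 = -1, a_1 = -19/5, a_2 = 0, so
  g(x) = -19*x/5 - 1.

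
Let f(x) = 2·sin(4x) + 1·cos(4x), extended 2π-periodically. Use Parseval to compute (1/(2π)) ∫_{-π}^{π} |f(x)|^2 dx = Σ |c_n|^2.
Σ |c_n|^2 = 5/2

Expand |f|^2 and use orthogonality of {sin(nx), cos(mx)} on [-π, π]:
  ∫_{-π}^{π} sin(nx)^2 dx = π, ∫ cos(mx)^2 dx = π, and cross terms integrate to 0.
So ∫_{-π}^{π} f(x)^2 dx = 2^2 · π + 1^2 · π = (4 + 1)π.
Divide by 2π: (4 + 1)/2 = 5/2.
By Parseval, this equals Σ |c_n|^2.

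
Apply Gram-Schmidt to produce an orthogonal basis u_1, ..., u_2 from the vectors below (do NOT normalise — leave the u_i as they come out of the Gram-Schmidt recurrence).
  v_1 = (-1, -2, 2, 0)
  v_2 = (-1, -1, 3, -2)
Orthogonal basis:
  u_1 = (-1, -2, 2, 0)
  u_2 = (0, 1, 1, -2)

Apply the Gram-Schmidt recurrence
  u_1 = v_1
  u_i = v_i − Σ_{j<i} ((v_i · u_j) / (u_j · u_j)) · u_j.

Step by step this gives:
  u_1 = (-1, -2, 2, 0)
  u_2 = (0, 1, 1, -2)

Orthogonality check:
  u_2 · u_1 = 0 (should be 0)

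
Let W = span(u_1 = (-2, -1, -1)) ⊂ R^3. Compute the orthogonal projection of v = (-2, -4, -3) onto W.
proj_W(v) = (-11/3, -11/6, -11/6)

Set up U = [u_1 | ... | u_1] ∈ R^(3×1). The projector onto W = col(U) is P = U (U^T U)^(-1) U^T.
Compute U^T U =
  [6],
and U^T v = (11).
Solve U^T U · c = U^T v for the coefficients: c = (11/6). The projection is proj_W(v) = U c.
Check: (v - proj_W(v)) · u_1 = 0  (should be 0).
Result: proj_W(v) = (-11/3, -11/6, -11/6).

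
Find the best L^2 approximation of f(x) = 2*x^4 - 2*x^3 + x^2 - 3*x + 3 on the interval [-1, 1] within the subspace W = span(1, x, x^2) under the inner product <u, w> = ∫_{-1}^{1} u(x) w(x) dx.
g(x) = 19*x^2/7 - 21*x/5 + 99/35

The best approximation g ∈ W is the orthogonal projection of f onto W. Writing g = a_0 + a_1 x + a_2 x^2, the coefficients solve the normal equations G · a = b where
  G_{ij} = <φ_i, φ_j> and b_i = <f, φ_i>, with φ_0 = 1, φ_1 = x, φ_2 = x^2.
G =
  [2, 0, 2/3]
  [0, 2/3, 0]
  [2/3, 0, 2/5],
b = (112/15, -14/5, 104/35).
Solving gives a_0 = 99/35, a_1 = -21/5, a_2 = 19/7, so
  g(x) = 19*x^2/7 - 21*x/5 + 99/35.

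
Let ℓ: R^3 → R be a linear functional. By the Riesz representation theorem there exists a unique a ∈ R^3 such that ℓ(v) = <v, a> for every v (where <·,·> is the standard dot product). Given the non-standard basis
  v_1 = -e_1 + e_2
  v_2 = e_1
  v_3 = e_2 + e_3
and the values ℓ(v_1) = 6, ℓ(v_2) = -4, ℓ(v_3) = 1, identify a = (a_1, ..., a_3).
a = (-4, 2, -1)

Write a = (a_1, ..., a_3) in the standard basis. For each basis vector v_i, ℓ(v_i) = <v_i, a> is a linear equation in the a_j's. Collect the n equations into a matrix system V a = ℓ, where row i of V is v_i (expressed in the standard basis). Since V is invertible (lower-triangular with 1s on the diagonal, up to permutation), solve by back-substitution:
  V =
[[-1, 1, 0],
 [1, 0, 0],
 [0, 1, 1]]
  V a = (6, -4, 1)
Solving gives a = (-4, 2, -1).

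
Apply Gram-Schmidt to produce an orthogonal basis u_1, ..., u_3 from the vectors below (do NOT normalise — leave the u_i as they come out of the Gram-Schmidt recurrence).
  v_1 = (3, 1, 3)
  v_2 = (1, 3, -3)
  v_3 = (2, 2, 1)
Orthogonal basis:
  u_1 = (3, 1, 3)
  u_2 = (28/19, 60/19, -48/19)
  u_3 = (-3/11, 3/11, 2/11)

Apply the Gram-Schmidt recurrence
  u_1 = v_1
  u_i = v_i − Σ_{j<i} ((v_i · u_j) / (u_j · u_j)) · u_j.

Step by step this gives:
  u_1 = (3, 1, 3)
  u_2 = (28/19, 60/19, -48/19)
  u_3 = (-3/11, 3/11, 2/11)

Orthogonality check:
  u_2 · u_1 = 0 (should be 0)
  u_3 · u_1 = 0 (should be 0)
  u_3 · u_2 = 0 (should be 0)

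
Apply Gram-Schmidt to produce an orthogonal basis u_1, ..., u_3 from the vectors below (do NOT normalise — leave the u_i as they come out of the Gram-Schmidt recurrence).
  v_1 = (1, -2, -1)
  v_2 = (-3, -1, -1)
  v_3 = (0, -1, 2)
Orthogonal basis:
  u_1 = (1, -2, -1)
  u_2 = (-3, -1, -1)
  u_3 = (-3/11, -12/11, 21/11)

Apply the Gram-Schmidt recurrence
  u_1 = v_1
  u_i = v_i − Σ_{j<i} ((v_i · u_j) / (u_j · u_j)) · u_j.

Step by step this gives:
  u_1 = (1, -2, -1)
  u_2 = (-3, -1, -1)
  u_3 = (-3/11, -12/11, 21/11)

Orthogonality check:
  u_2 · u_1 = 0 (should be 0)
  u_3 · u_1 = 0 (should be 0)
  u_3 · u_2 = 0 (should be 0)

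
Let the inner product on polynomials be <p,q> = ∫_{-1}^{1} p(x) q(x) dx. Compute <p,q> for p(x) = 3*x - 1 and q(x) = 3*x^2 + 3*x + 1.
<p,q> = 2

Expand the product: p(x)·q(x) = 9*x^3 + 6*x^2 - 1.
∫_{-1}^{1} of each monomial x^k gives [2/(k+1) if k even, 0 if k odd]. Integrating term-by-term (or equivalently evaluating the antiderivative F(x) = 9*x^4/4 + 2*x^3 - x at the endpoints):
  F(1) − F(−1) = 13/4 − (5/4) = 2.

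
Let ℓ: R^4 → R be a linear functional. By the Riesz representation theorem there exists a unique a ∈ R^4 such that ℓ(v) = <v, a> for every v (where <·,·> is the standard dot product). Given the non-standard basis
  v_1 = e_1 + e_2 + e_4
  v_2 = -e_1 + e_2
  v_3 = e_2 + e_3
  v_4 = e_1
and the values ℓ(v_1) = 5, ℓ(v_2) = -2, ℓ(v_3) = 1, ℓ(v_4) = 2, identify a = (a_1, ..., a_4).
a = (2, 0, 1, 3)

Write a = (a_1, ..., a_4) in the standard basis. For each basis vector v_i, ℓ(v_i) = <v_i, a> is a linear equation in the a_j's. Collect the n equations into a matrix system V a = ℓ, where row i of V is v_i (expressed in the standard basis). Since V is invertible (lower-triangular with 1s on the diagonal, up to permutation), solve by back-substitution:
  V =
[[1, 1, 0, 1],
 [-1, 1, 0, 0],
 [0, 1, 1, 0],
 [1, 0, 0, 0]]
  V a = (5, -2, 1, 2)
Solving gives a = (2, 0, 1, 3).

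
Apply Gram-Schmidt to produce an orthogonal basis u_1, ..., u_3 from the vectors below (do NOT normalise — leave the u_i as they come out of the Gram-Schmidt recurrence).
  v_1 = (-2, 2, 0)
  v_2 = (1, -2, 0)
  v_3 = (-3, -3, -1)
Orthogonal basis:
  u_1 = (-2, 2, 0)
  u_2 = (-1/2, -1/2, 0)
  u_3 = (0, 0, -1)

Apply the Gram-Schmidt recurrence
  u_1 = v_1
  u_i = v_i − Σ_{j<i} ((v_i · u_j) / (u_j · u_j)) · u_j.

Step by step this gives:
  u_1 = (-2, 2, 0)
  u_2 = (-1/2, -1/2, 0)
  u_3 = (0, 0, -1)

Orthogonality check:
  u_2 · u_1 = 0 (should be 0)
  u_3 · u_1 = 0 (should be 0)
  u_3 · u_2 = 0 (should be 0)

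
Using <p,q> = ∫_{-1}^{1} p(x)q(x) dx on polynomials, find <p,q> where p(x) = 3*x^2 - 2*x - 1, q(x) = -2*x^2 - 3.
<p,q> = -16/15

Expand the product: p(x)·q(x) = -6*x^4 + 4*x^3 - 7*x^2 + 6*x + 3.
∫_{-1}^{1} of each monomial x^k gives [2/(k+1) if k even, 0 if k odd]. Integrating term-by-term (or equivalently evaluating the antiderivative F(x) = -6*x^5/5 + x^4 - 7*x^3/3 + 3*x^2 + 3*x at the endpoints):
  F(1) − F(−1) = 52/15 − (68/15) = -16/15.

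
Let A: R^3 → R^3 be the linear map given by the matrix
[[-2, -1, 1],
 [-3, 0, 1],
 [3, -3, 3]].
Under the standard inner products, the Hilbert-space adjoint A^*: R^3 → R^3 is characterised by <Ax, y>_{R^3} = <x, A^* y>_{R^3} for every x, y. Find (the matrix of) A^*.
A^* = A^T =
[[-2, -3, 3],
 [-1, 0, -3],
 [1, 1, 3]]

For real matrices with standard dot products, the defining identity <Ax, y> = <x, A^* y> gives (Ax)^T y = x^T (A^*) y, i.e. x^T A^T y = x^T (A^*) y. Since this holds for all x, y, we must have A^* = A^T. Therefore
A^* =
[[-2, -3, 3],
 [-1, 0, -3],
 [1, 1, 3]].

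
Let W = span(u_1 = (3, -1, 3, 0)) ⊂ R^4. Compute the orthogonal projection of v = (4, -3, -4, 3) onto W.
proj_W(v) = (9/19, -3/19, 9/19, 0)

Set up U = [u_1 | ... | u_1] ∈ R^(4×1). The projector onto W = col(U) is P = U (U^T U)^(-1) U^T.
Compute U^T U =
  [19],
and U^T v = (3).
Solve U^T U · c = U^T v for the coefficients: c = (3/19). The projection is proj_W(v) = U c.
Check: (v - proj_W(v)) · u_1 = 0  (should be 0).
Result: proj_W(v) = (9/19, -3/19, 9/19, 0).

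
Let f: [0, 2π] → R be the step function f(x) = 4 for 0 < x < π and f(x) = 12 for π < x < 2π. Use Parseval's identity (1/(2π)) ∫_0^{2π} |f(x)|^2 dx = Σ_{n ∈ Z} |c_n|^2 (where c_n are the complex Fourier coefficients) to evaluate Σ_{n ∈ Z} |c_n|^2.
Σ |c_n|^2 = 80

Parseval equates the L^2 energy of f (normalised by 1/(2π)) with the ℓ^2 sum of its Fourier coefficients: (1/(2π)) ∫_0^{2π} |f|^2 = Σ |c_n|^2.
Compute the left side: (1/(2π)) [∫_0^π 4^2 dx + ∫_π^{2π} 12^2 dx] = (1/(2π)) · (16π + 144π) = (16 + 144)/2 = 80.
So Σ_{n ∈ Z} |c_n|^2 = 80.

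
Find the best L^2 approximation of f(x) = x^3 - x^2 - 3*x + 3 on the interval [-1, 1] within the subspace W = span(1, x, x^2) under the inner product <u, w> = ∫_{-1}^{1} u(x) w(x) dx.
g(x) = -x^2 - 12*x/5 + 3

The best approximation g ∈ W is the orthogonal projection of f onto W. Writing g = a_0 + a_1 x + a_2 x^2, the coefficients solve the normal equations G · a = b where
  G_{ij} = <φ_i, φ_j> and b_i = <f, φ_i>, with φ_0 = 1, φ_1 = x, φ_2 = x^2.
G =
  [2, 0, 2/3]
  [0, 2/3, 0]
  [2/3, 0, 2/5],
b = (16/3, -8/5, 8/5).
Solving gives a_0 = 3, a_1 = -12/5, a_2 = -1, so
  g(x) = -x^2 - 12*x/5 + 3.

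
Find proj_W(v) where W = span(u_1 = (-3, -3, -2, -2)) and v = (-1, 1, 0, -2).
proj_W(v) = (-6/13, -6/13, -4/13, -4/13)

Set up U = [u_1 | ... | u_1] ∈ R^(4×1). The projector onto W = col(U) is P = U (U^T U)^(-1) U^T.
Compute U^T U =
  [26],
and U^T v = (4).
Solve U^T U · c = U^T v for the coefficients: c = (2/13). The projection is proj_W(v) = U c.
Check: (v - proj_W(v)) · u_1 = 0  (should be 0).
Result: proj_W(v) = (-6/13, -6/13, -4/13, -4/13).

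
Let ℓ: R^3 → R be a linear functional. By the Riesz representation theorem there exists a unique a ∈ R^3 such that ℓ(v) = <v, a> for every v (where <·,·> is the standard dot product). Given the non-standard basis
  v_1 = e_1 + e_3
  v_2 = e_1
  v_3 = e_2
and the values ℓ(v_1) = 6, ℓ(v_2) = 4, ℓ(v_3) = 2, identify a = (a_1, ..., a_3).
a = (4, 2, 2)

Write a = (a_1, ..., a_3) in the standard basis. For each basis vector v_i, ℓ(v_i) = <v_i, a> is a linear equation in the a_j's. Collect the n equations into a matrix system V a = ℓ, where row i of V is v_i (expressed in the standard basis). Since V is invertible (lower-triangular with 1s on the diagonal, up to permutation), solve by back-substitution:
  V =
[[1, 0, 1],
 [1, 0, 0],
 [0, 1, 0]]
  V a = (6, 4, 2)
Solving gives a = (4, 2, 2).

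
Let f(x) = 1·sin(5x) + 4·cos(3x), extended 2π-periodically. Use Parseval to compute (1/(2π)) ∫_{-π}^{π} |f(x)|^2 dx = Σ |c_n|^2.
Σ |c_n|^2 = 17/2

Expand |f|^2 and use orthogonality of {sin(nx), cos(mx)} on [-π, π]:
  ∫_{-π}^{π} sin(nx)^2 dx = π, ∫ cos(mx)^2 dx = π, and cross terms integrate to 0.
So ∫_{-π}^{π} f(x)^2 dx = 1^2 · π + 4^2 · π = (1 + 16)π.
Divide by 2π: (1 + 16)/2 = 17/2.
By Parseval, this equals Σ |c_n|^2.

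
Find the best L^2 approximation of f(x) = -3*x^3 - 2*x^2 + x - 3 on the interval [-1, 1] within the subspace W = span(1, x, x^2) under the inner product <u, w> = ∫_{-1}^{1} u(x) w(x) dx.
g(x) = -2*x^2 - 4*x/5 - 3

The best approximation g ∈ W is the orthogonal projection of f onto W. Writing g = a_0 + a_1 x + a_2 x^2, the coefficients solve the normal equations G · a = b where
  G_{ij} = <φ_i, φ_j> and b_i = <f, φ_i>, with φ_0 = 1, φ_1 = x, φ_2 = x^2.
G =
  [2, 0, 2/3]
  [0, 2/3, 0]
  [2/3, 0, 2/5],
b = (-22/3, -8/15, -14/5).
Solving gives a_0 = -3, a_1 = -4/5, a_2 = -2, so
  g(x) = -2*x^2 - 4*x/5 - 3.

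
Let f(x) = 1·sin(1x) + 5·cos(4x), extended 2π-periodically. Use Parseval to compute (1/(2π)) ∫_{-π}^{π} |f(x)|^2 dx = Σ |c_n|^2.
Σ |c_n|^2 = 13

Expand |f|^2 and use orthogonality of {sin(nx), cos(mx)} on [-π, π]:
  ∫_{-π}^{π} sin(nx)^2 dx = π, ∫ cos(mx)^2 dx = π, and cross terms integrate to 0.
So ∫_{-π}^{π} f(x)^2 dx = 1^2 · π + 5^2 · π = (1 + 25)π.
Divide by 2π: (1 + 25)/2 = 13.
By Parseval, this equals Σ |c_n|^2.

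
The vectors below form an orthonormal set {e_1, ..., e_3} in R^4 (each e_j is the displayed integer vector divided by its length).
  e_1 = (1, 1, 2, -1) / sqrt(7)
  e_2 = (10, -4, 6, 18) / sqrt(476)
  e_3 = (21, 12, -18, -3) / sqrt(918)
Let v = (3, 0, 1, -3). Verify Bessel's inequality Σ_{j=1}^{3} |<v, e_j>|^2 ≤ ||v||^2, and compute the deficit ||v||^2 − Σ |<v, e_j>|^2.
Σ |<v, e_j>|^2 = 13; ||v||^2 = 19; deficit = 6

Write each e_j = u_j / sqrt(<u_j, u_j>) where u_j is the displayed integer vector. Then <v, e_j> = <v, u_j> / sqrt(<u_j, u_j>), so |<v, e_j>|^2 = <v, u_j>^2 / <u_j, u_j>.
Coefficients: <v, e_1> = 8/sqrt(7), <v, e_2> = -18/sqrt(476), <v, e_3> = 54/sqrt(918).
Square and sum: Σ |<v, e_j>|^2 = 13.
Compute ||v||^2 = v·v = 19.
Deficit = 19 − 13 = 6 ≥ 0, confirming Bessel's inequality. (The deficit equals ||v − Σ <v,e_j> e_j||^2, the squared distance from v to span{e_j}.)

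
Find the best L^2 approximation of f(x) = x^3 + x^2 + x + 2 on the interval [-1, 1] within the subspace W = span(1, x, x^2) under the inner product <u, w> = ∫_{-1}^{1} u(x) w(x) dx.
g(x) = x^2 + 8*x/5 + 2

The best approximation g ∈ W is the orthogonal projection of f onto W. Writing g = a_0 + a_1 x + a_2 x^2, the coefficients solve the normal equations G · a = b where
  G_{ij} = <φ_i, φ_j> and b_i = <f, φ_i>, with φ_0 = 1, φ_1 = x, φ_2 = x^2.
G =
  [2, 0, 2/3]
  [0, 2/3, 0]
  [2/3, 0, 2/5],
b = (14/3, 16/15, 26/15).
Solving gives a_0 = 2, a_1 = 8/5, a_2 = 1, so
  g(x) = x^2 + 8*x/5 + 2.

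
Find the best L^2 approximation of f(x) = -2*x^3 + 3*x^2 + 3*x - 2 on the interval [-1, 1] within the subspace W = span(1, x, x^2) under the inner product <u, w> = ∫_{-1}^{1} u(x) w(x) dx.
g(x) = 3*x^2 + 9*x/5 - 2

The best approximation g ∈ W is the orthogonal projection of f onto W. Writing g = a_0 + a_1 x + a_2 x^2, the coefficients solve the normal equations G · a = b where
  G_{ij} = <φ_i, φ_j> and b_i = <f, φ_i>, with φ_0 = 1, φ_1 = x, φ_2 = x^2.
G =
  [2, 0, 2/3]
  [0, 2/3, 0]
  [2/3, 0, 2/5],
b = (-2, 6/5, -2/15).
Solving gives a_0 = -2, a_1 = 9/5, a_2 = 3, so
  g(x) = 3*x^2 + 9*x/5 - 2.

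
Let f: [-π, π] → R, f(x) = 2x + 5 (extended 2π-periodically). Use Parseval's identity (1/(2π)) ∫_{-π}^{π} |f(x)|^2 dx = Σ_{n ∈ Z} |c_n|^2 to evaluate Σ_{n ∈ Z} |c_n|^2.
Σ |c_n|^2 = 4π^2/3 + 25

Expand and integrate term by term over [-π, π]:
  ∫ (2x)^2 dx = 4·(2π^3/3); ∫ 2·2·(5)·x dx = 0 (odd integrand); ∫ 5^2 dx = 25·2π.
So (1/(2π)) ∫_{-π}^{π} (2x + 5)^2 dx = 4π^2/3 + 25 = 4π^2/3 + 25.
Parseval ⇒ Σ |c_n|^2 = 4π^2/3 + 25.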